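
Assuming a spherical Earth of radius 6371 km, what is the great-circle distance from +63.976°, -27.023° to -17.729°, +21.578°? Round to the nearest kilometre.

9990 km

Δλ = 21.578 − -27.023 = 48.601°.
Δφ = -17.729 − 63.976 = -81.705°.
a = sin²(Δφ/2) + cos φ₁ · cos φ₂ · sin²(Δλ/2) = 0.498638.
c = 2·atan2(√a, √(1−a)) = 1.56807 rad → d = 6371·c ≈ 9990.19 km.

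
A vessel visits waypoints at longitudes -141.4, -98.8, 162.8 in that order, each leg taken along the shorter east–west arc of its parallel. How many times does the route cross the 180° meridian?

1

Leg 1: -141.4° → -98.8°, shortest Δλ = 42.6° (east) — does not cross 180°.
Leg 2: -98.8° → +162.8°, shortest Δλ = -98.4° (west) — crosses 180°.
Total crossings: 1.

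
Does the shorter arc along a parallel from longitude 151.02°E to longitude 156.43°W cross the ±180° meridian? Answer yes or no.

Yes

Naïve |-156.43 − 151.02| = 307.45° > 180°, so the shorter arc goes the other way round — across 180°.
Signed shortest Δλ = ((-156.43 − 151.02 + 180) mod 360) − 180 = 52.55°.
Going east by 52.55° from +151.02° passes through 180° before reaching -156.43°.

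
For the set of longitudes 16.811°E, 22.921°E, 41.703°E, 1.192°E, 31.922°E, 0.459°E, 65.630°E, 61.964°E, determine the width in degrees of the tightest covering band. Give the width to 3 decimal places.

Sort the longitudes: +0.459°, +1.192°, +16.811°, +22.921°, +31.922°, +41.703°, +61.964°, +65.630°.
Eastward gaps between consecutive values (wrapping around): 0.733°, 15.619°, 6.110°, 9.001°, 9.781°, 20.261°, 3.666°, 294.829°.
Largest gap = 294.829° ⇒ minimal covering band is its complement: 360° − 294.829° = 65.171°.
Band runs from +0.459° eastward to +65.630°.

65.171°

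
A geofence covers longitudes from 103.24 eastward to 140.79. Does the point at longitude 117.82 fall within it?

Band width going east from +103.24° to +140.79°: ((140.79 − 103.24) mod 360) = 37.55°.
Offset of +117.82° east of the west edge: ((117.82 − 103.24) mod 360) = 14.58°.
14.58° ≤ 37.55° ⇒ inside.

Yes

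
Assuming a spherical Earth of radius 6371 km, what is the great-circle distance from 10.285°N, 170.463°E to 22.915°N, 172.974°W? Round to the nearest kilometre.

Δλ = -172.974 − 170.463 = -343.437°; wrapped into (−180°, 180°]: 16.563°.
Δφ = 22.915 − 10.285 = 12.630°.
a = sin²(Δφ/2) + cos φ₁ · cos φ₂ · sin²(Δλ/2) = 0.030901.
c = 2·atan2(√a, √(1−a)) = 0.35341 rad → d = 6371·c ≈ 2251.58 km.

2252 km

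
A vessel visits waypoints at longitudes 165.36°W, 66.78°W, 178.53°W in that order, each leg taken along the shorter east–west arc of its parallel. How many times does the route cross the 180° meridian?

Leg 1: -165.36° → -66.78°, shortest Δλ = 98.58° (east) — does not cross 180°.
Leg 2: -66.78° → -178.53°, shortest Δλ = -111.75° (west) — does not cross 180°.
Total crossings: 0.

0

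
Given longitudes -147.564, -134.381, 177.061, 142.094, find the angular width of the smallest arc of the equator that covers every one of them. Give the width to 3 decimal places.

Sort the longitudes: -147.564°, -134.381°, +142.094°, +177.061°.
Eastward gaps between consecutive values (wrapping around): 13.183°, 276.475°, 34.967°, 35.375°.
Largest gap = 276.475° ⇒ minimal covering band is its complement: 360° − 276.475° = 83.525°.
Band runs from +142.094° eastward to -134.381°, crossing the antimeridian.

83.525°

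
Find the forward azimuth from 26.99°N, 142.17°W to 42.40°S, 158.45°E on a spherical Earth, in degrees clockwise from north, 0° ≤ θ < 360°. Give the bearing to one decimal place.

Δλ = 158.45 − -142.17 = 300.62°; wrapped into (−180°, 180°]: -59.38°.
θ = atan2( sin Δλ · cos φ₂ , cos φ₁ · sin φ₂ − sin φ₁ · cos φ₂ · cos Δλ )
  = atan2(-0.63549, -0.77156) = -140.524° → normalised to [0°, 360°): 219.476°.

219.5°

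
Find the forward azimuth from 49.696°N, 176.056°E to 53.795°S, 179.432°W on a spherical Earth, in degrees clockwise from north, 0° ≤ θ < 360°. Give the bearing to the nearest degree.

177°

Δλ = -179.432 − 176.056 = -355.488°; wrapped into (−180°, 180°]: 4.512°.
θ = atan2( sin Δλ · cos φ₂ , cos φ₁ · sin φ₂ − sin φ₁ · cos φ₂ · cos Δλ )
  = atan2(0.04647, -0.97101) = 177.260° → normalised to [0°, 360°): 177.260°.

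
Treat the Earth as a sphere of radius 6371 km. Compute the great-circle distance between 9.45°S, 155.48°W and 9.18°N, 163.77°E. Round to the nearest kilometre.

4964 km

Δλ = 163.77 − -155.48 = 319.25°; wrapped into (−180°, 180°]: -40.75°.
Δφ = 9.18 − -9.45 = 18.63°.
a = sin²(Δφ/2) + cos φ₁ · cos φ₂ · sin²(Δλ/2) = 0.144240.
c = 2·atan2(√a, √(1−a)) = 0.77914 rad → d = 6371·c ≈ 4963.89 km.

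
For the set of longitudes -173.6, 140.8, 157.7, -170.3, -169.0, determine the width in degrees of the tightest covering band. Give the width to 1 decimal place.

Sort the longitudes: -173.6°, -170.3°, -169.0°, +140.8°, +157.7°.
Eastward gaps between consecutive values (wrapping around): 3.3°, 1.3°, 309.8°, 16.9°, 28.7°.
Largest gap = 309.8° ⇒ minimal covering band is its complement: 360° − 309.8° = 50.2°.
Band runs from +140.8° eastward to -169.0°, crossing the antimeridian.

50.2°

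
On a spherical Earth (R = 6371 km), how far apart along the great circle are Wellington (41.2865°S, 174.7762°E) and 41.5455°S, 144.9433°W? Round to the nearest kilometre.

3328 km

Δλ = -144.9433 − 174.7762 = -319.7195°; wrapped into (−180°, 180°]: 40.2805°.
Δφ = -41.5455 − -41.2865 = -0.2590°.
a = sin²(Δφ/2) + cos φ₁ · cos φ₂ · sin²(Δλ/2) = 0.066679.
c = 2·atan2(√a, √(1−a)) = 0.52236 rad → d = 6371·c ≈ 3327.98 km.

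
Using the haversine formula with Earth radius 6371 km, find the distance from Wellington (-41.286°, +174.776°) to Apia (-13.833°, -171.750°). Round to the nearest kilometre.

3319 km

Δλ = -171.750 − 174.776 = -346.526°; wrapped into (−180°, 180°]: 13.474°.
Δφ = -13.833 − -41.286 = 27.453°.
a = sin²(Δφ/2) + cos φ₁ · cos φ₂ · sin²(Δλ/2) = 0.066347.
c = 2·atan2(√a, √(1−a)) = 0.52103 rad → d = 6371·c ≈ 3319.48 km.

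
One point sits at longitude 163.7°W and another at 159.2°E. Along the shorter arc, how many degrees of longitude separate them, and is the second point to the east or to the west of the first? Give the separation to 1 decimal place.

Raw difference: 159.2 − -163.7 = 322.9°.
Normalise into (−180°, 180°]: 322.9° − 360° = -37.1°.
Negative ⇒ the second point lies to the west; separation 37.1°.

37.1° west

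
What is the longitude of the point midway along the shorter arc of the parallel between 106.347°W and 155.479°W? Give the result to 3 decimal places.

130.913°W

Signed shortest Δλ from -106.347° to -155.479° is -49.132°.
Midpoint longitude = -106.347° + (-49.132°)/2 = -106.347° − 24.566° = -130.913°.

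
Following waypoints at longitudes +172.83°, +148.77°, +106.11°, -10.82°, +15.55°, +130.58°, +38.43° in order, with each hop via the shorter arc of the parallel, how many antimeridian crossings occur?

0

Leg 1: +172.83° → +148.77°, shortest Δλ = -24.06° (west) — does not cross 180°.
Leg 2: +148.77° → +106.11°, shortest Δλ = -42.66° (west) — does not cross 180°.
Leg 3: +106.11° → -10.82°, shortest Δλ = -116.93° (west) — does not cross 180°.
Leg 4: -10.82° → +15.55°, shortest Δλ = 26.37° (east) — does not cross 180°.
Leg 5: +15.55° → +130.58°, shortest Δλ = 115.03° (east) — does not cross 180°.
Leg 6: +130.58° → +38.43°, shortest Δλ = -92.15° (west) — does not cross 180°.
Total crossings: 0.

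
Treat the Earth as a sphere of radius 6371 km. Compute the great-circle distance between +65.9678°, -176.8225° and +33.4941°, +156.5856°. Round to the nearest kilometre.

Δλ = 156.5856 − -176.8225 = 333.4081°; wrapped into (−180°, 180°]: -26.5919°.
Δφ = 33.4941 − 65.9678 = -32.4737°.
a = sin²(Δφ/2) + cos φ₁ · cos φ₂ · sin²(Δλ/2) = 0.096144.
c = 2·atan2(√a, √(1−a)) = 0.63054 rad → d = 6371·c ≈ 4017.14 km.

4017 km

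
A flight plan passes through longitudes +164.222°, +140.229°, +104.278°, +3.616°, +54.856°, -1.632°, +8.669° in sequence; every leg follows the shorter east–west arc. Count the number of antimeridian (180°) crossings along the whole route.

0

Leg 1: +164.222° → +140.229°, shortest Δλ = -23.993° (west) — does not cross 180°.
Leg 2: +140.229° → +104.278°, shortest Δλ = -35.951° (west) — does not cross 180°.
Leg 3: +104.278° → +3.616°, shortest Δλ = -100.662° (west) — does not cross 180°.
Leg 4: +3.616° → +54.856°, shortest Δλ = 51.24° (east) — does not cross 180°.
Leg 5: +54.856° → -1.632°, shortest Δλ = -56.488° (west) — does not cross 180°.
Leg 6: -1.632° → +8.669°, shortest Δλ = 10.301° (east) — does not cross 180°.
Total crossings: 0.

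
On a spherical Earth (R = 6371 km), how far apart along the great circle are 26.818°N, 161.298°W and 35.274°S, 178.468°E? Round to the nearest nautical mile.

Δλ = 178.468 − -161.298 = 339.766°; wrapped into (−180°, 180°]: -20.234°.
Δφ = -35.274 − 26.818 = -62.092°.
a = sin²(Δφ/2) + cos φ₁ · cos φ₂ · sin²(Δλ/2) = 0.288455.
c = 2·atan2(√a, √(1−a)) = 1.13394 rad → d = 6371·c ≈ 7224.35 km ≈ 3900.84 nmi.

3901 nmi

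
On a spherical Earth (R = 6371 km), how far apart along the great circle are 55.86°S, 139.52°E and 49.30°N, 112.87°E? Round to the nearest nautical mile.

6453 nmi

Δλ = 112.87 − 139.52 = -26.65°.
Δφ = 49.30 − -55.86 = 105.16°.
a = sin²(Δφ/2) + cos φ₁ · cos φ₂ · sin²(Δλ/2) = 0.650197.
c = 2·atan2(√a, √(1−a)) = 1.87590 rad → d = 6371·c ≈ 11951.38 km ≈ 6453.23 nmi.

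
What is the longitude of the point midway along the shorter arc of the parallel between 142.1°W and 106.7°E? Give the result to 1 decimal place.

Signed shortest Δλ from -142.1° to +106.7° is -111.2°.
Midpoint longitude = -142.1° + (-111.2°)/2 = -142.1° − 55.6° = -197.7°.
Normalise into (−180°, 180°]: +162.3°.
(The naïve average (-142.1 + +106.7)/2 = -17.7° is on the wrong side of the globe.)

162.3°E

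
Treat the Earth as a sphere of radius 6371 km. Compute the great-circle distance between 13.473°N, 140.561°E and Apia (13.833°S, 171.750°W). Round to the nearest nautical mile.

3275 nmi

Δλ = -171.750 − 140.561 = -312.311°; wrapped into (−180°, 180°]: 47.689°.
Δφ = -13.833 − 13.473 = -27.306°.
a = sin²(Δφ/2) + cos φ₁ · cos φ₂ · sin²(Δλ/2) = 0.210031.
c = 2·atan2(√a, √(1−a)) = 0.95214 rad → d = 6371·c ≈ 6066.11 km ≈ 3275.44 nmi.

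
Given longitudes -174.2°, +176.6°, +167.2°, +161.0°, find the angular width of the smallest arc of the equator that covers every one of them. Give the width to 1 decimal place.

24.8°

Sort the longitudes: -174.2°, +161.0°, +167.2°, +176.6°.
Eastward gaps between consecutive values (wrapping around): 335.2°, 6.2°, 9.4°, 9.2°.
Largest gap = 335.2° ⇒ minimal covering band is its complement: 360° − 335.2° = 24.8°.
Band runs from +161.0° eastward to -174.2°, crossing the antimeridian.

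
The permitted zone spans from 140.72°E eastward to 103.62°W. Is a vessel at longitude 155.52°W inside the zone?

Yes

Band width going east from +140.72° to -103.62°: ((-103.62 − 140.72) mod 360) = 115.66°.
Offset of -155.52° east of the west edge: ((-155.52 − 140.72) mod 360) = 63.76°.
63.76° ≤ 115.66° ⇒ inside.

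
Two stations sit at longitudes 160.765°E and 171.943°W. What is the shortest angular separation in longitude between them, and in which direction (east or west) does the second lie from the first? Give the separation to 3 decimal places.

Raw difference: -171.943 − 160.765 = -332.708°.
Normalise into (−180°, 180°]: -332.708° + 360° = 27.292°.
Positive ⇒ the second point lies to the east; separation 27.292°.

27.292° east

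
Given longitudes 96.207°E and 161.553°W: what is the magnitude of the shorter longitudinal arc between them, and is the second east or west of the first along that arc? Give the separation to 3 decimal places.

102.240° east

Raw difference: -161.553 − 96.207 = -257.76°.
Normalise into (−180°, 180°]: -257.76° + 360° = 102.24°.
Positive ⇒ the second point lies to the east; separation 102.240°.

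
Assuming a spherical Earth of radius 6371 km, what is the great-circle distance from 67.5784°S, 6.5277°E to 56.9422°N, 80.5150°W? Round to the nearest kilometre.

15547 km

Δλ = -80.5150 − 6.5277 = -87.0427°.
Δφ = 56.9422 − -67.5784 = 124.5206°.
a = sin²(Δφ/2) + cos φ₁ · cos φ₂ · sin²(Δλ/2) = 0.882013.
c = 2·atan2(√a, √(1−a)) = 2.44033 rad → d = 6371·c ≈ 15547.33 km.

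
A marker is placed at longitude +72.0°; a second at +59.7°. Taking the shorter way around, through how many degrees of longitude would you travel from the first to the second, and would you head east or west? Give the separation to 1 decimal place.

Raw difference: 59.7 − 72.0 = -12.3°.
Normalise into (−180°, 180°]: -12.3° stays -12.3°.
Negative ⇒ the second point lies to the west; separation 12.3°.

12.3° west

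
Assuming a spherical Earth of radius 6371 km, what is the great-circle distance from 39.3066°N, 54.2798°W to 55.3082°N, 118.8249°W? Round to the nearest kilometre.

Δλ = -118.8249 − -54.2798 = -64.5451°.
Δφ = 55.3082 − 39.3066 = 16.0016°.
a = sin²(Δφ/2) + cos φ₁ · cos φ₂ · sin²(Δλ/2) = 0.144931.
c = 2·atan2(√a, √(1−a)) = 0.78110 rad → d = 6371·c ≈ 4976.39 km.

4976 km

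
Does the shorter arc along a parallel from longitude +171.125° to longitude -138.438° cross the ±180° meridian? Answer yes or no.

Yes

Naïve |-138.438 − 171.125| = 309.563° > 180°, so the shorter arc goes the other way round — across 180°.
Signed shortest Δλ = ((-138.438 − 171.125 + 180) mod 360) − 180 = 50.437°.
Going east by 50.437° from +171.125° passes through 180° before reaching -138.438°.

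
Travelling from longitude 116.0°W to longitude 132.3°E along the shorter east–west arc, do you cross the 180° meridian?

Yes

Naïve |132.3 − -116.0| = 248.3° > 180°, so the shorter arc goes the other way round — across 180°.
Signed shortest Δλ = ((132.3 − -116.0 + 180) mod 360) − 180 = -111.7°.
Going west by 111.7° from -116.0° passes through 180° before reaching +132.3°.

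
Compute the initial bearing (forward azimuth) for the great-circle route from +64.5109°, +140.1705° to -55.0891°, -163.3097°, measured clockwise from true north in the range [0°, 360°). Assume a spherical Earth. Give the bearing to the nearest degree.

143°

Δλ = -163.3097 − 140.1705 = -303.4802°; wrapped into (−180°, 180°]: 56.5198°.
θ = atan2( sin Δλ · cos φ₂ , cos φ₁ · sin φ₂ − sin φ₁ · cos φ₂ · cos Δλ )
  = atan2(0.47734, -0.63788) = 143.191° → normalised to [0°, 360°): 143.191°.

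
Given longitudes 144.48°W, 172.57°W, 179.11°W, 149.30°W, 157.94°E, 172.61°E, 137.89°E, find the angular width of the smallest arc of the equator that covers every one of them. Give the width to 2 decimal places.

77.63°

Sort the longitudes: -179.11°, -172.57°, -149.30°, -144.48°, +137.89°, +157.94°, +172.61°.
Eastward gaps between consecutive values (wrapping around): 6.54°, 23.27°, 4.82°, 282.37°, 20.05°, 14.67°, 8.28°.
Largest gap = 282.37° ⇒ minimal covering band is its complement: 360° − 282.37° = 77.63°.
Band runs from +137.89° eastward to -144.48°, crossing the antimeridian.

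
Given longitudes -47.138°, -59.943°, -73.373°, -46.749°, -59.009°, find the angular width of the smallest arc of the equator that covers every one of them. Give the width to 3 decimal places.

26.624°

Sort the longitudes: -73.373°, -59.943°, -59.009°, -47.138°, -46.749°.
Eastward gaps between consecutive values (wrapping around): 13.430°, 0.934°, 11.871°, 0.389°, 333.376°.
Largest gap = 333.376° ⇒ minimal covering band is its complement: 360° − 333.376° = 26.624°.
Band runs from -73.373° eastward to -46.749°.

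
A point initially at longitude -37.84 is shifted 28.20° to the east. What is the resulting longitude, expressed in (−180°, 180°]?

Start at -37.84°; shift +28.20° → -9.64°.
-9.64° already lies in (−180°, 180°].

-9.64°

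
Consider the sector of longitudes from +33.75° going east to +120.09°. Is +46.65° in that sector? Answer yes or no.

Yes

Band width going east from +33.75° to +120.09°: ((120.09 − 33.75) mod 360) = 86.34°.
Offset of +46.65° east of the west edge: ((46.65 − 33.75) mod 360) = 12.90°.
12.90° ≤ 86.34° ⇒ inside.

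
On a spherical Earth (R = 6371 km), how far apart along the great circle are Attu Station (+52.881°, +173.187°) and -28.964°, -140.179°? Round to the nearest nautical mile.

5485 nmi

Δλ = -140.179 − 173.187 = -313.366°; wrapped into (−180°, 180°]: 46.634°.
Δφ = -28.964 − 52.881 = -81.845°.
a = sin²(Δφ/2) + cos φ₁ · cos φ₂ · sin²(Δλ/2) = 0.511796.
c = 2·atan2(√a, √(1−a)) = 1.59439 rad → d = 6371·c ≈ 10157.86 km ≈ 5484.81 nmi.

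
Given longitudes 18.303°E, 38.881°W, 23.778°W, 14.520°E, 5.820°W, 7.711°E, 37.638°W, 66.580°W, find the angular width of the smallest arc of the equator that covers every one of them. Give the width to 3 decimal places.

84.883°

Sort the longitudes: -66.580°, -38.881°, -37.638°, -23.778°, -5.820°, +7.711°, +14.520°, +18.303°.
Eastward gaps between consecutive values (wrapping around): 27.699°, 1.243°, 13.860°, 17.958°, 13.531°, 6.809°, 3.783°, 275.117°.
Largest gap = 275.117° ⇒ minimal covering band is its complement: 360° − 275.117° = 84.883°.
Band runs from -66.580° eastward to +18.303°.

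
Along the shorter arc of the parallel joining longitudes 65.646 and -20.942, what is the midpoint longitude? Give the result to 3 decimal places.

+22.352°

Signed shortest Δλ from +65.646° to -20.942° is -86.588°.
Midpoint longitude = +65.646° + (-86.588°)/2 = +65.646° − 43.294° = +22.352°.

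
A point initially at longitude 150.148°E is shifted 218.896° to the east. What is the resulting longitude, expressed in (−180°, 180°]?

9.044°E

Start at +150.148°; shift +218.896° → +369.044°.
+369.044° lies outside (−180°, 180°]; subtract 360° → +9.044°.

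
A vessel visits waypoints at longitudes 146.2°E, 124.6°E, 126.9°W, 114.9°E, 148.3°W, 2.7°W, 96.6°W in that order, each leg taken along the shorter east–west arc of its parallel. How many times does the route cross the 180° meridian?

Leg 1: +146.2° → +124.6°, shortest Δλ = -21.6° (west) — does not cross 180°.
Leg 2: +124.6° → -126.9°, shortest Δλ = 108.5° (east) — crosses 180°.
Leg 3: -126.9° → +114.9°, shortest Δλ = -118.2° (west) — crosses 180°.
Leg 4: +114.9° → -148.3°, shortest Δλ = 96.8° (east) — crosses 180°.
Leg 5: -148.3° → -2.7°, shortest Δλ = 145.6° (east) — does not cross 180°.
Leg 6: -2.7° → -96.6°, shortest Δλ = -93.9° (west) — does not cross 180°.
Total crossings: 3.

3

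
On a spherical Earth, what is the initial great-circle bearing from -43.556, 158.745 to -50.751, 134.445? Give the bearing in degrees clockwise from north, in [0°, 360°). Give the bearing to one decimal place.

Δλ = 134.445 − 158.745 = -24.300°.
θ = atan2( sin Δλ · cos φ₂ , cos φ₁ · sin φ₂ − sin φ₁ · cos φ₂ · cos Δλ )
  = atan2(-0.26036, -0.16387) = -122.186° → normalised to [0°, 360°): 237.814°.

237.8°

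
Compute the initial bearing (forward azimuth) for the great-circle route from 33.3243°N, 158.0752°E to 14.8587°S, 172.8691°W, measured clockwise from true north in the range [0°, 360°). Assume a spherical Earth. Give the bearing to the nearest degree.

Δλ = -172.8691 − 158.0752 = -330.9443°; wrapped into (−180°, 180°]: 29.0557°.
θ = atan2( sin Δλ · cos φ₂ , cos φ₁ · sin φ₂ − sin φ₁ · cos φ₂ · cos Δλ )
  = atan2(0.46942, -0.67845) = 145.321° → normalised to [0°, 360°): 145.321°.

145°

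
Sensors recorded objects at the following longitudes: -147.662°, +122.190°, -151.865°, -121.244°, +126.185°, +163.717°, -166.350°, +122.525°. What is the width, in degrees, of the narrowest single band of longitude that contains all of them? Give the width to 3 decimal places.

116.566°

Sort the longitudes: -166.350°, -151.865°, -147.662°, -121.244°, +122.190°, +122.525°, +126.185°, +163.717°.
Eastward gaps between consecutive values (wrapping around): 14.485°, 4.203°, 26.418°, 243.434°, 0.335°, 3.660°, 37.532°, 29.933°.
Largest gap = 243.434° ⇒ minimal covering band is its complement: 360° − 243.434° = 116.566°.
Band runs from +122.190° eastward to -121.244°, crossing the antimeridian.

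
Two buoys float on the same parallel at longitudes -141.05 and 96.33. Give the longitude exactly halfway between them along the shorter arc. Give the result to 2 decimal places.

Signed shortest Δλ from -141.05° to +96.33° is -122.62°.
Midpoint longitude = -141.05° + (-122.62°)/2 = -141.05° − 61.31° = -202.36°.
Normalise into (−180°, 180°]: +157.64°.
(The naïve average (-141.05 + +96.33)/2 = -22.36° is on the wrong side of the globe.)

+157.64°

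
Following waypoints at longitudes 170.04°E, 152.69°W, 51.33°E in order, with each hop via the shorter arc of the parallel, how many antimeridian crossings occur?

Leg 1: +170.04° → -152.69°, shortest Δλ = 37.27° (east) — crosses 180°.
Leg 2: -152.69° → +51.33°, shortest Δλ = -155.98° (west) — crosses 180°.
Total crossings: 2.

2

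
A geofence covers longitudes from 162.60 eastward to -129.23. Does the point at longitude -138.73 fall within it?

Band width going east from +162.60° to -129.23°: ((-129.23 − 162.60) mod 360) = 68.17°.
Offset of -138.73° east of the west edge: ((-138.73 − 162.60) mod 360) = 58.67°.
58.67° ≤ 68.17° ⇒ inside.

Yes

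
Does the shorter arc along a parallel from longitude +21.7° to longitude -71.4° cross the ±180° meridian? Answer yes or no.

No

Signed shortest Δλ = ((-71.4 − 21.7 + 180) mod 360) − 180 = -93.1°.
Going west by 93.1° from +21.7° reaches -71.4° without touching 180°.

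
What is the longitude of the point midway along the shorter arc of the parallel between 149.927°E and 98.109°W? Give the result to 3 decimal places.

154.091°W

Signed shortest Δλ from +149.927° to -98.109° is +111.964°.
Midpoint longitude = +149.927° + (+111.964°)/2 = +149.927° + 55.982° = +205.909°.
Normalise into (−180°, 180°]: -154.091°.
(The naïve average (+149.927 + -98.109)/2 = 25.909° is on the wrong side of the globe.)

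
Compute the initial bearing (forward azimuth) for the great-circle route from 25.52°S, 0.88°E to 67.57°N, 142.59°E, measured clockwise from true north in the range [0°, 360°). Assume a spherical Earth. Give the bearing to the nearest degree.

Δλ = 142.59 − 0.88 = 141.71°.
θ = atan2( sin Δλ · cos φ₂ , cos φ₁ · sin φ₂ − sin φ₁ · cos φ₂ · cos Δλ )
  = atan2(0.23643, 0.70514) = 18.536° → normalised to [0°, 360°): 18.536°.

19°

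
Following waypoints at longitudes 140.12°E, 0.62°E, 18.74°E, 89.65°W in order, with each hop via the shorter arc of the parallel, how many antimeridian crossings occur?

Leg 1: +140.12° → +0.62°, shortest Δλ = -139.5° (west) — does not cross 180°.
Leg 2: +0.62° → +18.74°, shortest Δλ = 18.12° (east) — does not cross 180°.
Leg 3: +18.74° → -89.65°, shortest Δλ = -108.39° (west) — does not cross 180°.
Total crossings: 0.

0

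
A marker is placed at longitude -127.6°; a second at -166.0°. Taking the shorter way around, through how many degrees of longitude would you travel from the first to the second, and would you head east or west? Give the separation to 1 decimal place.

Raw difference: -166.0 − -127.6 = -38.4°.
Normalise into (−180°, 180°]: -38.4° stays -38.4°.
Negative ⇒ the second point lies to the west; separation 38.4°.

38.4° west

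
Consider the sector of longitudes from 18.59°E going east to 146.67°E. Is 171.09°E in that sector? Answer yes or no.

No

Band width going east from +18.59° to +146.67°: ((146.67 − 18.59) mod 360) = 128.08°.
Offset of +171.09° east of the west edge: ((171.09 − 18.59) mod 360) = 152.50°.
152.50° > 128.08° ⇒ outside.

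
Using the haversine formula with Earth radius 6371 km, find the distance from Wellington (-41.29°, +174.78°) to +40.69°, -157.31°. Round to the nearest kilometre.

9540 km

Δλ = -157.31 − 174.78 = -332.09°; wrapped into (−180°, 180°]: 27.91°.
Δφ = 40.69 − -41.29 = 81.98°.
a = sin²(Δφ/2) + cos φ₁ · cos φ₂ · sin²(Δλ/2) = 0.463375.
c = 2·atan2(√a, √(1−a)) = 1.49748 rad → d = 6371·c ≈ 9540.45 km.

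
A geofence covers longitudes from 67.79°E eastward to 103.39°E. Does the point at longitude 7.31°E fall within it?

Band width going east from +67.79° to +103.39°: ((103.39 − 67.79) mod 360) = 35.60°.
Offset of +7.31° east of the west edge: ((7.31 − 67.79) mod 360) = 299.52°.
299.52° > 35.60° ⇒ outside.

No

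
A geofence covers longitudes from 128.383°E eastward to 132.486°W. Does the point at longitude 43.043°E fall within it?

No

Band width going east from +128.383° to -132.486°: ((-132.486 − 128.383) mod 360) = 99.131°.
Offset of +43.043° east of the west edge: ((43.043 − 128.383) mod 360) = 274.660°.
274.660° > 99.131° ⇒ outside.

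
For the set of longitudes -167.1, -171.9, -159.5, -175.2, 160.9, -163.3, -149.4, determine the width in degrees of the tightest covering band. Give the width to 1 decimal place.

Sort the longitudes: -175.2°, -171.9°, -167.1°, -163.3°, -159.5°, -149.4°, +160.9°.
Eastward gaps between consecutive values (wrapping around): 3.3°, 4.8°, 3.8°, 3.8°, 10.1°, 310.3°, 23.9°.
Largest gap = 310.3° ⇒ minimal covering band is its complement: 360° − 310.3° = 49.7°.
Band runs from +160.9° eastward to -149.4°, crossing the antimeridian.

49.7°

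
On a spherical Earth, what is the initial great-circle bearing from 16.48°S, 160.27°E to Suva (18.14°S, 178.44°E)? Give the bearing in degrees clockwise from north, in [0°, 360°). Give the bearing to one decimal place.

Δλ = 178.44 − 160.27 = 18.17°.
θ = atan2( sin Δλ · cos φ₂ , cos φ₁ · sin φ₂ − sin φ₁ · cos φ₂ · cos Δλ )
  = atan2(0.29634, -0.04241) = 98.145° → normalised to [0°, 360°): 98.145°.

98.1°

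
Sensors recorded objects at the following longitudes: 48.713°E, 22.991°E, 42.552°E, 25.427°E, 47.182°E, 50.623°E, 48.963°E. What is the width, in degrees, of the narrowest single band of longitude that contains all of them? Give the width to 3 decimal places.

Sort the longitudes: +22.991°, +25.427°, +42.552°, +47.182°, +48.713°, +48.963°, +50.623°.
Eastward gaps between consecutive values (wrapping around): 2.436°, 17.125°, 4.630°, 1.531°, 0.250°, 1.660°, 332.368°.
Largest gap = 332.368° ⇒ minimal covering band is its complement: 360° − 332.368° = 27.632°.
Band runs from +22.991° eastward to +50.623°.

27.632°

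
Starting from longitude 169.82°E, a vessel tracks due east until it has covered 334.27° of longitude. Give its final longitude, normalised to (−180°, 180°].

Start at +169.82°; shift +334.27° → +504.09°.
+504.09° lies outside (−180°, 180°]; subtract 360° → +144.09°.

144.09°E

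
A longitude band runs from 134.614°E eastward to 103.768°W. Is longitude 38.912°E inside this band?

Band width going east from +134.614° to -103.768°: ((-103.768 − 134.614) mod 360) = 121.618°.
Offset of +38.912° east of the west edge: ((38.912 − 134.614) mod 360) = 264.298°.
264.298° > 121.618° ⇒ outside.

No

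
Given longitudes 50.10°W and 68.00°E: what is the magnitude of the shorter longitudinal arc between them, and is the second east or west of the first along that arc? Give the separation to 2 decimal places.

Raw difference: 68.00 − -50.10 = 118.1°.
Normalise into (−180°, 180°]: 118.1° stays 118.1°.
Positive ⇒ the second point lies to the east; separation 118.10°.

118.10° east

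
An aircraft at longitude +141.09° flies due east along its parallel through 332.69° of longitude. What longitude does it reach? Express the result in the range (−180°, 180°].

+113.78°

Start at +141.09°; shift +332.69° → +473.78°.
+473.78° lies outside (−180°, 180°]; subtract 360° → +113.78°.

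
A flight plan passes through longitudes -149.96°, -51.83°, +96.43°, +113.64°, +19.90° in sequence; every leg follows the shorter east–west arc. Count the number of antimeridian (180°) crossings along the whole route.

0

Leg 1: -149.96° → -51.83°, shortest Δλ = 98.13° (east) — does not cross 180°.
Leg 2: -51.83° → +96.43°, shortest Δλ = 148.26° (east) — does not cross 180°.
Leg 3: +96.43° → +113.64°, shortest Δλ = 17.21° (east) — does not cross 180°.
Leg 4: +113.64° → +19.90°, shortest Δλ = -93.74° (west) — does not cross 180°.
Total crossings: 0.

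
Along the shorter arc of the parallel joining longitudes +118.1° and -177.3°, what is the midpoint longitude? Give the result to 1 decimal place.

Signed shortest Δλ from +118.1° to -177.3° is +64.6°.
Midpoint longitude = +118.1° + (+64.6°)/2 = +118.1° + 32.3° = +150.4°.
(The naïve average (+118.1 + -177.3)/2 = -29.6° is on the wrong side of the globe.)

+150.4°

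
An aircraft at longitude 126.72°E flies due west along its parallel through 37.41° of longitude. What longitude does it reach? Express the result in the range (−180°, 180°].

89.31°E

Start at +126.72°; shift −37.41° → +89.31°.
+89.31° already lies in (−180°, 180°].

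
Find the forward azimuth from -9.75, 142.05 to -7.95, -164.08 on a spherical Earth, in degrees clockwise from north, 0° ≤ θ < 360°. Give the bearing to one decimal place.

92.7°

Δλ = -164.08 − 142.05 = -306.13°; wrapped into (−180°, 180°]: 53.87°.
θ = atan2( sin Δλ · cos φ₂ , cos φ₁ · sin φ₂ − sin φ₁ · cos φ₂ · cos Δλ )
  = atan2(0.79992, -0.03742) = 92.678° → normalised to [0°, 360°): 92.678°.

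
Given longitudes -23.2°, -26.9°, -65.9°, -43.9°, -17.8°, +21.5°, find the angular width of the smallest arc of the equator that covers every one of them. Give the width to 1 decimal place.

Sort the longitudes: -65.9°, -43.9°, -26.9°, -23.2°, -17.8°, +21.5°.
Eastward gaps between consecutive values (wrapping around): 22.0°, 17.0°, 3.7°, 5.4°, 39.3°, 272.6°.
Largest gap = 272.6° ⇒ minimal covering band is its complement: 360° − 272.6° = 87.4°.
Band runs from -65.9° eastward to +21.5°.

87.4°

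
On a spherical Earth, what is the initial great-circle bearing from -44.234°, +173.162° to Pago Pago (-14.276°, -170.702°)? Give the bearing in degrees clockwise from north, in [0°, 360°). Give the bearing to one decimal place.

29.7°

Δλ = -170.702 − 173.162 = -343.864°; wrapped into (−180°, 180°]: 16.136°.
θ = atan2( sin Δλ · cos φ₂ , cos φ₁ · sin φ₂ − sin φ₁ · cos φ₂ · cos Δλ )
  = atan2(0.26934, 0.47273) = 29.672° → normalised to [0°, 360°): 29.672°.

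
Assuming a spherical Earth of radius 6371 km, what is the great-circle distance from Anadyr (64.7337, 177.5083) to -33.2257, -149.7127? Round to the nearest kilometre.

11260 km

Δλ = -149.7127 − 177.5083 = -327.2210°; wrapped into (−180°, 180°]: 32.7790°.
Δφ = -33.2257 − 64.7337 = -97.9594°.
a = sin²(Δφ/2) + cos φ₁ · cos φ₂ · sin²(Δλ/2) = 0.597663.
c = 2·atan2(√a, √(1−a)) = 1.76739 rad → d = 6371·c ≈ 11260.02 km.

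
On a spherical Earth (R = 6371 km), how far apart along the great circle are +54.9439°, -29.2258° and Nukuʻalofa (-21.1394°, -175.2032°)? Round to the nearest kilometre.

15308 km

Δλ = -175.2032 − -29.2258 = -145.9774°.
Δφ = -21.1394 − 54.9439 = -76.0833°.
a = sin²(Δφ/2) + cos φ₁ · cos φ₂ · sin²(Δλ/2) = 0.869617.
c = 2·atan2(√a, √(1−a)) = 2.40273 rad → d = 6371·c ≈ 15307.78 km.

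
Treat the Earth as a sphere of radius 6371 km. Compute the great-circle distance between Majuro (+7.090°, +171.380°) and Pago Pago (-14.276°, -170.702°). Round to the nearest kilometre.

3091 km

Δλ = -170.702 − 171.380 = -342.082°; wrapped into (−180°, 180°]: 17.918°.
Δφ = -14.276 − 7.090 = -21.366°.
a = sin²(Δφ/2) + cos φ₁ · cos φ₂ · sin²(Δλ/2) = 0.057686.
c = 2·atan2(√a, √(1−a)) = 0.48510 rad → d = 6371·c ≈ 3090.59 km.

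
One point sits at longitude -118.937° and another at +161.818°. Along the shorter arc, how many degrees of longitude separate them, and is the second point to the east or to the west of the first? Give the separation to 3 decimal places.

Raw difference: 161.818 − -118.937 = 280.755°.
Normalise into (−180°, 180°]: 280.755° − 360° = -79.245°.
Negative ⇒ the second point lies to the west; separation 79.245°.

79.245° west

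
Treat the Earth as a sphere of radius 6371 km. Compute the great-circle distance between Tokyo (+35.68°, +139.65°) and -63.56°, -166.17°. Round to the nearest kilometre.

12020 km

Δλ = -166.17 − 139.65 = -305.82°; wrapped into (−180°, 180°]: 54.18°.
Δφ = -63.56 − 35.68 = -99.24°.
a = sin²(Δφ/2) + cos φ₁ · cos φ₂ · sin²(Δλ/2) = 0.655290.
c = 2·atan2(√a, √(1−a)) = 1.88660 rad → d = 6371·c ≈ 12019.53 km.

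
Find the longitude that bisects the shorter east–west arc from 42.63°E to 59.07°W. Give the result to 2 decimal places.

8.22°W

Signed shortest Δλ from +42.63° to -59.07° is -101.70°.
Midpoint longitude = +42.63° + (-101.70°)/2 = +42.63° − 50.85° = -8.22°.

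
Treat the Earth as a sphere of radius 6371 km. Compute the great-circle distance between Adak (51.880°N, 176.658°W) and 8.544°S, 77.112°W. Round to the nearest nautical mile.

6160 nmi

Δλ = -77.112 − -176.658 = 99.546°.
Δφ = -8.544 − 51.880 = -60.424°.
a = sin²(Δφ/2) + cos φ₁ · cos φ₂ · sin²(Δλ/2) = 0.609060.
c = 2·atan2(√a, √(1−a)) = 1.79068 rad → d = 6371·c ≈ 11408.45 km ≈ 6160.07 nmi.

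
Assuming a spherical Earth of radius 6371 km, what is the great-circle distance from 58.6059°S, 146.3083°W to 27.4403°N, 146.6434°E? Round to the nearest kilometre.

Δλ = 146.6434 − -146.3083 = 292.9517°; wrapped into (−180°, 180°]: -67.0483°.
Δφ = 27.4403 − -58.6059 = 86.0462°.
a = sin²(Δφ/2) + cos φ₁ · cos φ₂ · sin²(Δλ/2) = 0.606540.
c = 2·atan2(√a, √(1−a)) = 1.78552 rad → d = 6371·c ≈ 11375.56 km.

11376 km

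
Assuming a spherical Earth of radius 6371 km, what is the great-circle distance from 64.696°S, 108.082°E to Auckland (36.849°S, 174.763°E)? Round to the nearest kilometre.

Δλ = 174.763 − 108.082 = 66.681°.
Δφ = -36.849 − -64.696 = 27.847°.
a = sin²(Δφ/2) + cos φ₁ · cos φ₂ · sin²(Δλ/2) = 0.161220.
c = 2·atan2(√a, √(1−a)) = 0.82636 rad → d = 6371·c ≈ 5264.71 km.

5265 km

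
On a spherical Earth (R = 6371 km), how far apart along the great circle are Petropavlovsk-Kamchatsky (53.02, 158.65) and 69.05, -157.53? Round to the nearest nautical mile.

Δλ = -157.53 − 158.65 = -316.18°; wrapped into (−180°, 180°]: 43.82°.
Δφ = 69.05 − 53.02 = 16.03°.
a = sin²(Δφ/2) + cos φ₁ · cos φ₂ · sin²(Δλ/2) = 0.049389.
c = 2·atan2(√a, √(1−a)) = 0.44822 rad → d = 6371·c ≈ 2855.59 km ≈ 1541.90 nmi.

1542 nmi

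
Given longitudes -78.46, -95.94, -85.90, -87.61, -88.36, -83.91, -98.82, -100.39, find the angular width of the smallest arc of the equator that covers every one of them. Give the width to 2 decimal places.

Sort the longitudes: -100.39°, -98.82°, -95.94°, -88.36°, -87.61°, -85.90°, -83.91°, -78.46°.
Eastward gaps between consecutive values (wrapping around): 1.57°, 2.88°, 7.58°, 0.75°, 1.71°, 1.99°, 5.45°, 338.07°.
Largest gap = 338.07° ⇒ minimal covering band is its complement: 360° − 338.07° = 21.93°.
Band runs from -100.39° eastward to -78.46°.

21.93°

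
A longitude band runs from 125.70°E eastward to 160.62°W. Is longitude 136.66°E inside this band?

Band width going east from +125.70° to -160.62°: ((-160.62 − 125.70) mod 360) = 73.68°.
Offset of +136.66° east of the west edge: ((136.66 − 125.70) mod 360) = 10.96°.
10.96° ≤ 73.68° ⇒ inside.

Yes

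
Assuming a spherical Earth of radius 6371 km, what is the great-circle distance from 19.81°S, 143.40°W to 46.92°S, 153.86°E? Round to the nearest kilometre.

Δλ = 153.86 − -143.40 = 297.26°; wrapped into (−180°, 180°]: -62.74°.
Δφ = -46.92 − -19.81 = -27.11°.
a = sin²(Δφ/2) + cos φ₁ · cos φ₂ · sin²(Δλ/2) = 0.229068.
c = 2·atan2(√a, √(1−a)) = 0.99814 rad → d = 6371·c ≈ 6359.17 km.

6359 km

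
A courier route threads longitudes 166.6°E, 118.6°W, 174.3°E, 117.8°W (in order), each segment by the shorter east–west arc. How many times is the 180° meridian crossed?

Leg 1: +166.6° → -118.6°, shortest Δλ = 74.8° (east) — crosses 180°.
Leg 2: -118.6° → +174.3°, shortest Δλ = -67.1° (west) — crosses 180°.
Leg 3: +174.3° → -117.8°, shortest Δλ = 67.9° (east) — crosses 180°.
Total crossings: 3.

3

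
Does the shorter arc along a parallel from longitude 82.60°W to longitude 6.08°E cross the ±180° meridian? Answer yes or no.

Signed shortest Δλ = ((6.08 − -82.60 + 180) mod 360) − 180 = 88.68°.
Going east by 88.68° from -82.60° reaches +6.08° without touching 180°.

No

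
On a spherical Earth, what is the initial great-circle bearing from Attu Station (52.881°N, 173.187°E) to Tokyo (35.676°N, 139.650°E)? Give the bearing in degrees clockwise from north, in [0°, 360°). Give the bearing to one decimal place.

247.3°

Δλ = 139.650 − 173.187 = -33.537°.
θ = atan2( sin Δλ · cos φ₂ , cos φ₁ · sin φ₂ − sin φ₁ · cos φ₂ · cos Δλ )
  = atan2(-0.44879, -0.18796) = -112.725° → normalised to [0°, 360°): 247.275°.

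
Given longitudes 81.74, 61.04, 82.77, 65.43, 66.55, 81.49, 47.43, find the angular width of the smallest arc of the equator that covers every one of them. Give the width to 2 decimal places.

35.34°

Sort the longitudes: +47.43°, +61.04°, +65.43°, +66.55°, +81.49°, +81.74°, +82.77°.
Eastward gaps between consecutive values (wrapping around): 13.61°, 4.39°, 1.12°, 14.94°, 0.25°, 1.03°, 324.66°.
Largest gap = 324.66° ⇒ minimal covering band is its complement: 360° − 324.66° = 35.34°.
Band runs from +47.43° eastward to +82.77°.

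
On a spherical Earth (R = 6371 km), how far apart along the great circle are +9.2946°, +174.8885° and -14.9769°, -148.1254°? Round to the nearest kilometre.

Δλ = -148.1254 − 174.8885 = -323.0139°; wrapped into (−180°, 180°]: 36.9861°.
Δφ = -14.9769 − 9.2946 = -24.2715°.
a = sin²(Δφ/2) + cos φ₁ · cos φ₂ · sin²(Δλ/2) = 0.140112.
c = 2·atan2(√a, √(1−a)) = 0.76732 rad → d = 6371·c ≈ 4888.57 km.

4889 km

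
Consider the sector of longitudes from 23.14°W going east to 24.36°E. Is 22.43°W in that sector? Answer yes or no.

Yes

Band width going east from -23.14° to +24.36°: ((24.36 − -23.14) mod 360) = 47.50°.
Offset of -22.43° east of the west edge: ((-22.43 − -23.14) mod 360) = 0.71°.
0.71° ≤ 47.50° ⇒ inside.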